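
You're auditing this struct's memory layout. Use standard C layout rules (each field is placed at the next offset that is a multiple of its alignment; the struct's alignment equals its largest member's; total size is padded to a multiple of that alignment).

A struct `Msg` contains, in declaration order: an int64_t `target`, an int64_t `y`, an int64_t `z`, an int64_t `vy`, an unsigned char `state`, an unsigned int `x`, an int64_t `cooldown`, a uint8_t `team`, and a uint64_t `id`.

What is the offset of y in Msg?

0..8  target  (8B, 8-aligned)
8..16  y  (8B, 8-aligned)

8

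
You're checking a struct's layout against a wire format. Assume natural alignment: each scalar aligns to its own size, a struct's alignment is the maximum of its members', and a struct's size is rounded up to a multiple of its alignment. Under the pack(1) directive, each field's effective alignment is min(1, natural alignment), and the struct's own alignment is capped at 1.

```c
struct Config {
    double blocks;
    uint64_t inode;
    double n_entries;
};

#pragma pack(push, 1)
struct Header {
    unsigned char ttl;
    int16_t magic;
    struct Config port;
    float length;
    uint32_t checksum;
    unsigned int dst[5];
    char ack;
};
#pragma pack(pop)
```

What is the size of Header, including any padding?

Config: blocks at 0 (size 8, align 8) → ends 8; inode at 8 (size 8, align 8) → ends 16; n_entries at 16 (size 8, align 8) → ends 24; total 24 bytes, alignment 8
ttl at 0 (size 1, align 1) → ends 1
magic at 1 (size 2, align 1) → ends 3
port at 3 (size 24, align 1) → ends 27
length at 27 (size 4, align 1) → ends 31
checksum at 31 (size 4, align 1) → ends 35
dst at 35 (size 20, align 1) → ends 55
ack at 55 (size 1, align 1) → ends 56
total 56 bytes, alignment 1

56 bytes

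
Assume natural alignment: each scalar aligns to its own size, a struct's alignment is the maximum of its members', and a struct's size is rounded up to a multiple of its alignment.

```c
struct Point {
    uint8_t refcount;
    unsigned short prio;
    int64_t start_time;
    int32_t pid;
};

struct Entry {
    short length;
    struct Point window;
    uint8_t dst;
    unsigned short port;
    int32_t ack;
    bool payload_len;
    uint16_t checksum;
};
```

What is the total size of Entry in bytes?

Point: @0: refcount [1B, align 1] → 1; +1 pad (align 2); @2: prio [2B, align 2] → 4; +4 pad (align 8); @8: start_time [8B, align 8] → 16; @16: pid [4B, align 4] → 20; +4 tail pad (align 8); size 24, align 8
@0: length [2B, align 2] → 2
+6 pad (align 8)
@8: window [24B, align 8] → 32
@32: dst [1B, align 1] → 33
+1 pad (align 2)
@34: port [2B, align 2] → 36
@36: ack [4B, align 4] → 40
@40: payload_len [1B, align 1] → 41
+1 pad (align 2)
@42: checksum [2B, align 2] → 44
+4 tail pad (align 8)
size 48, align 8

48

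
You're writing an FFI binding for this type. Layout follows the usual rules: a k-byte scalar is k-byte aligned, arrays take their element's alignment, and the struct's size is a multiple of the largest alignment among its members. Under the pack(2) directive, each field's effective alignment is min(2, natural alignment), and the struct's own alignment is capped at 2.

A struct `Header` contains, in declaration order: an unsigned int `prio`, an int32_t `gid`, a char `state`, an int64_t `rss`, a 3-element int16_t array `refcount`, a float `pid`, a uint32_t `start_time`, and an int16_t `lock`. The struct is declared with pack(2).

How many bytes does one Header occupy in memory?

0..4  prio  (4B, 2-aligned)
4..8  gid  (4B, 2-aligned)
8..9  state  (1B, 1-aligned)
9..10  -- padding (1B)
10..18  rss  (8B, 2-aligned)
18..24  refcount  (6B, 2-aligned)
24..28  pid  (4B, 2-aligned)
28..32  start_time  (4B, 2-aligned)
32..34  lock  (2B, 2-aligned)
sizeof = 34, alignof = 2

34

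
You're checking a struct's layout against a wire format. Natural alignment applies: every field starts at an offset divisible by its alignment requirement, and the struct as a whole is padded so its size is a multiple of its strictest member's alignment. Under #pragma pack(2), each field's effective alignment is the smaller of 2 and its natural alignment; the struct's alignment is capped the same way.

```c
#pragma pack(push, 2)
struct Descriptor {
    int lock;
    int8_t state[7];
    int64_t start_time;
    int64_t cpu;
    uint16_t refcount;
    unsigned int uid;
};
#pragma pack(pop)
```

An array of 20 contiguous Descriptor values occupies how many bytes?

0..4  lock  (4B, 2-aligned)
4..11  state  (7B, 1-aligned)
11..12  -- padding (1B)
12..20  start_time  (8B, 2-aligned)
20..28  cpu  (8B, 2-aligned)
28..30  refcount  (2B, 2-aligned)
30..34  uid  (4B, 2-aligned)
sizeof = 34, alignof = 2
array of 20: 20 × 34 = 680

680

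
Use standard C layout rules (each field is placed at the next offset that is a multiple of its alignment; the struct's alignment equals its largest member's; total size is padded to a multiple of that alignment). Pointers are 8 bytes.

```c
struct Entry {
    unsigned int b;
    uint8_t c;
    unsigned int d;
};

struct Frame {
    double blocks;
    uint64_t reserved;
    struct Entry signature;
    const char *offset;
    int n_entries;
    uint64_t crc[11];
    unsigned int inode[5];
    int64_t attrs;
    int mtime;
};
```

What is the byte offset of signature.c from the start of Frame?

Entry: @0: b [4B, align 4] → 4; @4: c [1B, align 1] → 5; +3 pad (align 4); @8: d [4B, align 4] → 12; size 12, align 4
@0: blocks [8B, align 8] → 8
@8: reserved [8B, align 8] → 16
@16: signature [12B, align 4] → 28
within Entry: c at 4
16 + 4 = 20

20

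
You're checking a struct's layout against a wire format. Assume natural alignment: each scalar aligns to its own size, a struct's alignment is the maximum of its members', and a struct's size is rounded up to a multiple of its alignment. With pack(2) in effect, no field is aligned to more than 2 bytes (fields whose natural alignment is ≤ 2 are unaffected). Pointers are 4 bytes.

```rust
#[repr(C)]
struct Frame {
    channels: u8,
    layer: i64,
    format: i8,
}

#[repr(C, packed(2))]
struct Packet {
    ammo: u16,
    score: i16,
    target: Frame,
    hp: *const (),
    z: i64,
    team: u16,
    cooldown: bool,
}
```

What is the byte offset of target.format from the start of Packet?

20

Frame: @0: channels [1B, align 1] → 1; +7 pad (align 8); @8: layer [8B, align 8] → 16; @16: format [1B, align 1] → 17; +7 tail pad (align 8); size 24, align 8
@0: ammo [2B, align 2] → 2
@2: score [2B, align 2] → 4
@4: target [24B, align 2] → 28
within Frame: format at 16
4 + 16 = 20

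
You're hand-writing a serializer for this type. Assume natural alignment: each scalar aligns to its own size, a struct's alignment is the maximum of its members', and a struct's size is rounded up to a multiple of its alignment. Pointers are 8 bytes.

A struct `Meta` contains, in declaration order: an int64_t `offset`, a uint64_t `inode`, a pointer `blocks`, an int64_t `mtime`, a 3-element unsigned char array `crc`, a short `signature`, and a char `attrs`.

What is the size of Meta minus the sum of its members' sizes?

2

offset at 0 (size 8, align 8) → ends 8
inode at 8 (size 8, align 8) → ends 16
blocks at 16 (size 8, align 8) → ends 24
mtime at 24 (size 8, align 8) → ends 32
crc at 32 (size 3, align 1) → ends 35
pad 1 to align 2 for signature
signature at 36 (size 2, align 2) → ends 38
attrs at 38 (size 1, align 1) → ends 39
tail pad 1 to reach multiple of 8
total 40 bytes, alignment 8
data bytes 38, size 40 → padding 2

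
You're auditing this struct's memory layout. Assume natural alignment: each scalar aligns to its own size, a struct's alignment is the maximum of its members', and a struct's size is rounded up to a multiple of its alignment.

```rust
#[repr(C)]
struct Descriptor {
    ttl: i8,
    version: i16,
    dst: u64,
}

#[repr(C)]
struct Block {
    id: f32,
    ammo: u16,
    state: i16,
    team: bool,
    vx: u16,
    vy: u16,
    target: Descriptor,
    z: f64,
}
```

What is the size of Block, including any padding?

40 bytes

Descriptor: @0: ttl [1B, align 1] → 1; +1 pad (align 2); @2: version [2B, align 2] → 4; +4 pad (align 8); @8: dst [8B, align 8] → 16; size 16, align 8
@0: id [4B, align 4] → 4
@4: ammo [2B, align 2] → 6
@6: state [2B, align 2] → 8
@8: team [1B, align 1] → 9
+1 pad (align 2)
@10: vx [2B, align 2] → 12
@12: vy [2B, align 2] → 14
+2 pad (align 8)
@16: target [16B, align 8] → 32
@32: z [8B, align 8] → 40
size 40, align 8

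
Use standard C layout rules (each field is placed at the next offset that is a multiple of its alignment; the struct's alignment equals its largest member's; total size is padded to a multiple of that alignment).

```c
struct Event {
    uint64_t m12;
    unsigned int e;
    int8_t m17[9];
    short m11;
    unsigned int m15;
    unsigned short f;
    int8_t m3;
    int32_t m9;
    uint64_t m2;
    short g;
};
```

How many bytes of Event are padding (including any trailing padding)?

m12 at 0 (size 8, align 8) → ends 8
e at 8 (size 4, align 4) → ends 12
m17 at 12 (size 9, align 1) → ends 21
pad 1 to align 2 for m11
m11 at 22 (size 2, align 2) → ends 24
m15 at 24 (size 4, align 4) → ends 28
f at 28 (size 2, align 2) → ends 30
m3 at 30 (size 1, align 1) → ends 31
pad 1 to align 4 for m9
m9 at 32 (size 4, align 4) → ends 36
pad 4 to align 8 for m2
m2 at 40 (size 8, align 8) → ends 48
g at 48 (size 2, align 2) → ends 50
tail pad 6 to reach multiple of 8
total 56 bytes, alignment 8
data bytes 44, size 56 → padding 12

12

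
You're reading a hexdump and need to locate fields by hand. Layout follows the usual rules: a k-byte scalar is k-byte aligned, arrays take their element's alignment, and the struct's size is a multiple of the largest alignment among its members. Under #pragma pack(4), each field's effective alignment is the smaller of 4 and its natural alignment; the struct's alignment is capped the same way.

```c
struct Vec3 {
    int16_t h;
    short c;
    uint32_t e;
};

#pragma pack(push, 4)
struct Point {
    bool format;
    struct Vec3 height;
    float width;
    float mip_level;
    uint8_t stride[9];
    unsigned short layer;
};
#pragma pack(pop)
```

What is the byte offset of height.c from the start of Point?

6

Vec3: 0..2  h  (2B, 2-aligned); 2..4  c  (2B, 2-aligned); 4..8  e  (4B, 4-aligned); sizeof = 8, alignof = 4
0..1  format  (1B, 1-aligned)
1..4  -- padding (3B)
4..12  height  (8B, 4-aligned)
within Vec3: c at 2
4 + 2 = 6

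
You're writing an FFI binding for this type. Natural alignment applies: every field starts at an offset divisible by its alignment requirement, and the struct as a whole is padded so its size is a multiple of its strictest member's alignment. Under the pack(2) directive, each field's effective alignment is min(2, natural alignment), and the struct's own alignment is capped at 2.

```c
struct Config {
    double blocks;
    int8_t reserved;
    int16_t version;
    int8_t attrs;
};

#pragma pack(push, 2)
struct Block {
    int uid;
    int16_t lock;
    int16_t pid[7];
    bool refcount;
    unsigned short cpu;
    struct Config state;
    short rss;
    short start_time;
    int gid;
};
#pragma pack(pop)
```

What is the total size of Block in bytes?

48 bytes

Config: @0: blocks [8B, align 8] → 8; @8: reserved [1B, align 1] → 9; +1 pad (align 2); @10: version [2B, align 2] → 12; @12: attrs [1B, align 1] → 13; +3 tail pad (align 8); size 16, align 8
@0: uid [4B, align 2] → 4
@4: lock [2B, align 2] → 6
@6: pid [14B, align 2] → 20
@20: refcount [1B, align 1] → 21
+1 pad (align 2)
@22: cpu [2B, align 2] → 24
@24: state [16B, align 2] → 40
@40: rss [2B, align 2] → 42
@42: start_time [2B, align 2] → 44
@44: gid [4B, align 2] → 48
size 48, align 2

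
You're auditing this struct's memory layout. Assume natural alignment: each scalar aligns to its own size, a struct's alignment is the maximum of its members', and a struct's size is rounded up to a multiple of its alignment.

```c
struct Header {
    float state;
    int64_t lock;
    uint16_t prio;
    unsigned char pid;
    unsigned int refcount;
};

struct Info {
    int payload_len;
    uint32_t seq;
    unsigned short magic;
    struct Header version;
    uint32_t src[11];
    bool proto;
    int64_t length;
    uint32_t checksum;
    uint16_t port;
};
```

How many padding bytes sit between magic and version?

6

Header: 0..4  state  (4B, 4-aligned); 4..8  -- padding (4B); 8..16  lock  (8B, 8-aligned); 16..18  prio  (2B, 2-aligned); 18..19  pid  (1B, 1-aligned); 19..20  -- padding (1B); 20..24  refcount  (4B, 4-aligned); sizeof = 24, alignof = 8
0..4  payload_len  (4B, 4-aligned)
4..8  seq  (4B, 4-aligned)
8..10  magic  (2B, 2-aligned)
10..16  -- padding (6B)
16..40  version  (24B, 8-aligned)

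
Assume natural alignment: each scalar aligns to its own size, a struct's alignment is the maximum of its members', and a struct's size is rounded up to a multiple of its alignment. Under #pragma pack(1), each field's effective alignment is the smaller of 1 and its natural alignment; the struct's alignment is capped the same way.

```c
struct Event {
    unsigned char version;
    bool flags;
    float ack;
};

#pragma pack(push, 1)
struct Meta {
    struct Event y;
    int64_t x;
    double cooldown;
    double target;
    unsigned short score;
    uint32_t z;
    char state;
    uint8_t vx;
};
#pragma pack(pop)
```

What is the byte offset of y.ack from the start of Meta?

Event: 0..1  version  (1B, 1-aligned); 1..2  flags  (1B, 1-aligned); 2..4  -- padding (2B); 4..8  ack  (4B, 4-aligned); sizeof = 8, alignof = 4
0..8  y  (8B, 1-aligned)
within Event: ack at 4
0 + 4 = 4

4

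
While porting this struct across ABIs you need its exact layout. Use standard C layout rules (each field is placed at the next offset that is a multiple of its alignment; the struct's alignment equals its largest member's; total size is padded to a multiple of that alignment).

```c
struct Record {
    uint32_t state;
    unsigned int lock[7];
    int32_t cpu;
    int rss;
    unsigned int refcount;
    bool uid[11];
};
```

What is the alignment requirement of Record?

4

member alignments: state=4, lock=4, cpu=4, rss=4, refcount=4, uid=1
max = 4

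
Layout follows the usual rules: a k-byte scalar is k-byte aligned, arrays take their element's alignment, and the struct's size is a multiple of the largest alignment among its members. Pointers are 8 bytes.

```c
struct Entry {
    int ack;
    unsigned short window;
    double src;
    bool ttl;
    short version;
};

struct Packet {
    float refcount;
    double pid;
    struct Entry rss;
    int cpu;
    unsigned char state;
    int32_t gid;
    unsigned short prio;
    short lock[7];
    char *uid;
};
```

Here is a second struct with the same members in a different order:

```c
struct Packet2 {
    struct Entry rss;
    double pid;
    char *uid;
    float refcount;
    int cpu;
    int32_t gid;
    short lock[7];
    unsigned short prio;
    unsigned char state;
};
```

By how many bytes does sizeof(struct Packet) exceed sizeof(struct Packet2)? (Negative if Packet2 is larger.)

8

Entry: 0..4  ack  (4B, 4-aligned); 4..6  window  (2B, 2-aligned); 6..8  -- padding (2B); 8..16  src  (8B, 8-aligned); 16..17  ttl  (1B, 1-aligned); 17..18  -- padding (1B); 18..20  version  (2B, 2-aligned); 20..24  -- tail padding (4B); sizeof = 24, alignof = 8
0..4  refcount  (4B, 4-aligned)
4..8  -- padding (4B)
8..16  pid  (8B, 8-aligned)
16..40  rss  (24B, 8-aligned)
40..44  cpu  (4B, 4-aligned)
44..45  state  (1B, 1-aligned)
45..48  -- padding (3B)
48..52  gid  (4B, 4-aligned)
52..54  prio  (2B, 2-aligned)
54..68  lock  (14B, 2-aligned)
68..72  -- padding (4B)
72..80  uid  (8B, 8-aligned)
sizeof = 80, alignof = 8
— Packet2 —
0..24  rss  (24B, 8-aligned)
24..32  pid  (8B, 8-aligned)
32..40  uid  (8B, 8-aligned)
40..44  refcount  (4B, 4-aligned)
44..48  cpu  (4B, 4-aligned)
48..52  gid  (4B, 4-aligned)
52..66  lock  (14B, 2-aligned)
66..68  prio  (2B, 2-aligned)
68..69  state  (1B, 1-aligned)
69..72  -- tail padding (3B)
sizeof = 72, alignof = 8
80 − 72 = 8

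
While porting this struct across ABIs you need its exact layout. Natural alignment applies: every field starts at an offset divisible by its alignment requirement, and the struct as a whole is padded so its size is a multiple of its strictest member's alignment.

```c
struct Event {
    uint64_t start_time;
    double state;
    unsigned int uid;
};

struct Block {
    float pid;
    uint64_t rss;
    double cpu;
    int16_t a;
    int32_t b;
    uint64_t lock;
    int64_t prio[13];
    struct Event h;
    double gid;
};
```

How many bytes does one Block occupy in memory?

176 bytes

Event: @0: start_time [8B, align 8] → 8; @8: state [8B, align 8] → 16; @16: uid [4B, align 4] → 20; +4 tail pad (align 8); size 24, align 8
@0: pid [4B, align 4] → 4
+4 pad (align 8)
@8: rss [8B, align 8] → 16
@16: cpu [8B, align 8] → 24
@24: a [2B, align 2] → 26
+2 pad (align 4)
@28: b [4B, align 4] → 32
@32: lock [8B, align 8] → 40
@40: prio [104B, align 8] → 144
@144: h [24B, align 8] → 168
@168: gid [8B, align 8] → 176
size 176, align 8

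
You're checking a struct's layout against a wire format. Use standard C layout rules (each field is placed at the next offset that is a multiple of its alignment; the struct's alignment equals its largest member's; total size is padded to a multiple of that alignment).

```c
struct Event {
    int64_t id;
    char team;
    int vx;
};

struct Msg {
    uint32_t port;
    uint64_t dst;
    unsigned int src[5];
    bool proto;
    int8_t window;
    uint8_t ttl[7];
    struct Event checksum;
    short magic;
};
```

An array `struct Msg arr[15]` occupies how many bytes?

Event: id at 0 (size 8, align 8) → ends 8; team at 8 (size 1, align 1) → ends 9; pad 3 to align 4 for vx; vx at 12 (size 4, align 4) → ends 16; total 16 bytes, alignment 8
port at 0 (size 4, align 4) → ends 4
pad 4 to align 8 for dst
dst at 8 (size 8, align 8) → ends 16
src at 16 (size 20, align 4) → ends 36
proto at 36 (size 1, align 1) → ends 37
window at 37 (size 1, align 1) → ends 38
ttl at 38 (size 7, align 1) → ends 45
pad 3 to align 8 for checksum
checksum at 48 (size 16, align 8) → ends 64
magic at 64 (size 2, align 2) → ends 66
tail pad 6 to reach multiple of 8
total 72 bytes, alignment 8
array of 15: 15 × 72 = 1080

1080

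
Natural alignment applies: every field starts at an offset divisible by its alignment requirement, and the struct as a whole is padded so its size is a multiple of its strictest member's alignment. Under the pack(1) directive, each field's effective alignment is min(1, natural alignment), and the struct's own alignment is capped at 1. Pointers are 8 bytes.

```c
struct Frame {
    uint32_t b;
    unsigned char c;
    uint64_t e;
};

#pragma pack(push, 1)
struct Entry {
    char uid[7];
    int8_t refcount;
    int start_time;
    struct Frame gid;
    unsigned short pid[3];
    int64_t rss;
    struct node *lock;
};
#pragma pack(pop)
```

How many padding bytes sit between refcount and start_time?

Frame: @0: b [4B, align 4] → 4; @4: c [1B, align 1] → 5; +3 pad (align 8); @8: e [8B, align 8] → 16; size 16, align 8
@0: uid [7B, align 1] → 7
@7: refcount [1B, align 1] → 8
@8: start_time [4B, align 1] → 12

0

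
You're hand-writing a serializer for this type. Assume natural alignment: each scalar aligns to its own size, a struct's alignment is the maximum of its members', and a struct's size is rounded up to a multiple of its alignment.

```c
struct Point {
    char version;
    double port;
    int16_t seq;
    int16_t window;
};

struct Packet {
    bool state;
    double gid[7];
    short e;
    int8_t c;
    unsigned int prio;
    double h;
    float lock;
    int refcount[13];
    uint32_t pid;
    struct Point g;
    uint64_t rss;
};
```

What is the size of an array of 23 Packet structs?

4048

Point: version at 0 (size 1, align 1) → ends 1; pad 7 to align 8 for port; port at 8 (size 8, align 8) → ends 16; seq at 16 (size 2, align 2) → ends 18; window at 18 (size 2, align 2) → ends 20; tail pad 4 to reach multiple of 8; total 24 bytes, alignment 8
state at 0 (size 1, align 1) → ends 1
pad 7 to align 8 for gid
gid at 8 (size 56, align 8) → ends 64
e at 64 (size 2, align 2) → ends 66
c at 66 (size 1, align 1) → ends 67
pad 1 to align 4 for prio
prio at 68 (size 4, align 4) → ends 72
h at 72 (size 8, align 8) → ends 80
lock at 80 (size 4, align 4) → ends 84
refcount at 84 (size 52, align 4) → ends 136
pid at 136 (size 4, align 4) → ends 140
pad 4 to align 8 for g
g at 144 (size 24, align 8) → ends 168
rss at 168 (size 8, align 8) → ends 176
total 176 bytes, alignment 8
array of 23: 23 × 176 = 4048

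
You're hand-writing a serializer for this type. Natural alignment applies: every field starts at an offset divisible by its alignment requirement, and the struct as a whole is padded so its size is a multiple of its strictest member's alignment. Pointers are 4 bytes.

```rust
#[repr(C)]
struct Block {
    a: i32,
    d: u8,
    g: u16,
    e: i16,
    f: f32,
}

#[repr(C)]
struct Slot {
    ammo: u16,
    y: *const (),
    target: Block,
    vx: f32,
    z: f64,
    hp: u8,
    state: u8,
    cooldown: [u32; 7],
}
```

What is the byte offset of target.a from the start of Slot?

Block: 0..4  a  (4B, 4-aligned); 4..5  d  (1B, 1-aligned); 5..6  -- padding (1B); 6..8  g  (2B, 2-aligned); 8..10  e  (2B, 2-aligned); 10..12  -- padding (2B); 12..16  f  (4B, 4-aligned); sizeof = 16, alignof = 4
0..2  ammo  (2B, 2-aligned)
2..4  -- padding (2B)
4..8  y  (4B, 4-aligned)
8..24  target  (16B, 4-aligned)
within Block: a at 0
8 + 0 = 8

8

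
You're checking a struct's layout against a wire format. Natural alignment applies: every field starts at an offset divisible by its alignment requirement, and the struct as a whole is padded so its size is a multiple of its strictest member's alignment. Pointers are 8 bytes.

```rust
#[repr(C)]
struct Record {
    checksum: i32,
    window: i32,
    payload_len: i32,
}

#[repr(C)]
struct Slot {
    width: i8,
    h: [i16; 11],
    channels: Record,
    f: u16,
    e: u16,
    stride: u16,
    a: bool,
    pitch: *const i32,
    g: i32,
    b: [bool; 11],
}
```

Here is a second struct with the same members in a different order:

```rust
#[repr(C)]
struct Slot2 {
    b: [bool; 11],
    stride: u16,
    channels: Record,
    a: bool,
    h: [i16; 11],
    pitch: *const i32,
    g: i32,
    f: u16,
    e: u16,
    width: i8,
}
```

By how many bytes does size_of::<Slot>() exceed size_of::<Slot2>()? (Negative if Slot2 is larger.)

Record: 0..4  checksum  (4B, 4-aligned); 4..8  window  (4B, 4-aligned); 8..12  payload_len  (4B, 4-aligned); sizeof = 12, alignof = 4
0..1  width  (1B, 1-aligned)
1..2  -- padding (1B)
2..24  h  (22B, 2-aligned)
24..36  channels  (12B, 4-aligned)
36..38  f  (2B, 2-aligned)
38..40  e  (2B, 2-aligned)
40..42  stride  (2B, 2-aligned)
42..43  a  (1B, 1-aligned)
43..48  -- padding (5B)
48..56  pitch  (8B, 8-aligned)
56..60  g  (4B, 4-aligned)
60..71  b  (11B, 1-aligned)
71..72  -- tail padding (1B)
sizeof = 72, alignof = 8
— Slot2 —
0..11  b  (11B, 1-aligned)
11..12  -- padding (1B)
12..14  stride  (2B, 2-aligned)
14..16  -- padding (2B)
16..28  channels  (12B, 4-aligned)
28..29  a  (1B, 1-aligned)
29..30  -- padding (1B)
30..52  h  (22B, 2-aligned)
52..56  -- padding (4B)
56..64  pitch  (8B, 8-aligned)
64..68  g  (4B, 4-aligned)
68..70  f  (2B, 2-aligned)
70..72  e  (2B, 2-aligned)
72..73  width  (1B, 1-aligned)
73..80  -- tail padding (7B)
sizeof = 80, alignof = 8
72 − 80 = -8

-8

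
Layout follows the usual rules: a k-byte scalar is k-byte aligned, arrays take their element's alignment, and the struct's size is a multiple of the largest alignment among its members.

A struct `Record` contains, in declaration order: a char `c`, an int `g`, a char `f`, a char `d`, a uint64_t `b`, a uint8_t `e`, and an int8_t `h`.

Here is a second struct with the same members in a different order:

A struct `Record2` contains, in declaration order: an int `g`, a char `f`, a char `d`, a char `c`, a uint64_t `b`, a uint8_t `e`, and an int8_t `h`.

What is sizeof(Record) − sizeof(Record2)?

8

0..1  c  (1B, 1-aligned)
1..4  -- padding (3B)
4..8  g  (4B, 4-aligned)
8..9  f  (1B, 1-aligned)
9..10  d  (1B, 1-aligned)
10..16  -- padding (6B)
16..24  b  (8B, 8-aligned)
24..25  e  (1B, 1-aligned)
25..26  h  (1B, 1-aligned)
26..32  -- tail padding (6B)
sizeof = 32, alignof = 8
— Record2 —
0..4  g  (4B, 4-aligned)
4..5  f  (1B, 1-aligned)
5..6  d  (1B, 1-aligned)
6..7  c  (1B, 1-aligned)
7..8  -- padding (1B)
8..16  b  (8B, 8-aligned)
16..17  e  (1B, 1-aligned)
17..18  h  (1B, 1-aligned)
18..24  -- tail padding (6B)
sizeof = 24, alignof = 8
32 − 24 = 8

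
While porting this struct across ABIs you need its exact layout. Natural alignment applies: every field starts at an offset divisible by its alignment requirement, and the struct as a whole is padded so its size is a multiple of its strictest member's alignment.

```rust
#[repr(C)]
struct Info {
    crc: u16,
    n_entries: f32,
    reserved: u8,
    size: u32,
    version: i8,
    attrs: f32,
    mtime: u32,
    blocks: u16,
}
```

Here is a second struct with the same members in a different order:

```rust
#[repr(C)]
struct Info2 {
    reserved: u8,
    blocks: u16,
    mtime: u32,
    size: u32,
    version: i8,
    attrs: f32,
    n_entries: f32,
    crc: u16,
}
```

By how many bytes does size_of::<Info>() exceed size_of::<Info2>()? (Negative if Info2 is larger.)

0..2  crc  (2B, 2-aligned)
2..4  -- padding (2B)
4..8  n_entries  (4B, 4-aligned)
8..9  reserved  (1B, 1-aligned)
9..12  -- padding (3B)
12..16  size  (4B, 4-aligned)
16..17  version  (1B, 1-aligned)
17..20  -- padding (3B)
20..24  attrs  (4B, 4-aligned)
24..28  mtime  (4B, 4-aligned)
28..30  blocks  (2B, 2-aligned)
30..32  -- tail padding (2B)
sizeof = 32, alignof = 4
— Info2 —
0..1  reserved  (1B, 1-aligned)
1..2  -- padding (1B)
2..4  blocks  (2B, 2-aligned)
4..8  mtime  (4B, 4-aligned)
8..12  size  (4B, 4-aligned)
12..13  version  (1B, 1-aligned)
13..16  -- padding (3B)
16..20  attrs  (4B, 4-aligned)
20..24  n_entries  (4B, 4-aligned)
24..26  crc  (2B, 2-aligned)
26..28  -- tail padding (2B)
sizeof = 28, alignof = 4
32 − 28 = 4

4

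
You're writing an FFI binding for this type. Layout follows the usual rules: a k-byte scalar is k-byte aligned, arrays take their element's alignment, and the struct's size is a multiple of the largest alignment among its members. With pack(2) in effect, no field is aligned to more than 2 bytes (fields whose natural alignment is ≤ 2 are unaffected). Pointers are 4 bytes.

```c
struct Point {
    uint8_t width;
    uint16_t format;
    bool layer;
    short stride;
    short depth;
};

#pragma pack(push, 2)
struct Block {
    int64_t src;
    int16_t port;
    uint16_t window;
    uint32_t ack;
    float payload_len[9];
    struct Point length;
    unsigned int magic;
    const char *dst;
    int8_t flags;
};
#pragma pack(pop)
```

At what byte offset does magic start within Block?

Point: @0: width [1B, align 1] → 1; +1 pad (align 2); @2: format [2B, align 2] → 4; @4: layer [1B, align 1] → 5; +1 pad (align 2); @6: stride [2B, align 2] → 8; @8: depth [2B, align 2] → 10; size 10, align 2
@0: src [8B, align 2] → 8
@8: port [2B, align 2] → 10
@10: window [2B, align 2] → 12
@12: ack [4B, align 2] → 16
@16: payload_len [36B, align 2] → 52
@52: length [10B, align 2] → 62
@62: magic [4B, align 2] → 66

62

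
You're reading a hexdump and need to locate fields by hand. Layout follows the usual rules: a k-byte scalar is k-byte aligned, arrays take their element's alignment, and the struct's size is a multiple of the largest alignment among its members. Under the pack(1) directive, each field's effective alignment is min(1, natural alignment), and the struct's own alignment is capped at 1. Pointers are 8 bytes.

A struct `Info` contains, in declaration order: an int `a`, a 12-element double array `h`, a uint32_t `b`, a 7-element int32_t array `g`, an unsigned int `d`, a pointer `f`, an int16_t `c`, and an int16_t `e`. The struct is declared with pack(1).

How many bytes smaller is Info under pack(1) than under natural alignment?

12

natural layout:
  0..4  a  (4B, 4-aligned)
  4..8  -- padding (4B)
  8..104  h  (96B, 8-aligned)
  104..108  b  (4B, 4-aligned)
  108..136  g  (28B, 4-aligned)
  136..140  d  (4B, 4-aligned)
  140..144  -- padding (4B)
  144..152  f  (8B, 8-aligned)
  152..154  c  (2B, 2-aligned)
  154..156  e  (2B, 2-aligned)
  156..160  -- tail padding (4B)
  sizeof = 160, alignof = 8
packed(1) layout:
  0..4  a  (4B, 1-aligned)
  4..100  h  (96B, 1-aligned)
  100..104  b  (4B, 1-aligned)
  104..132  g  (28B, 1-aligned)
  132..136  d  (4B, 1-aligned)
  136..144  f  (8B, 1-aligned)
  144..146  c  (2B, 1-aligned)
  146..148  e  (2B, 1-aligned)
  sizeof = 148, alignof = 1
160 − 148 = 12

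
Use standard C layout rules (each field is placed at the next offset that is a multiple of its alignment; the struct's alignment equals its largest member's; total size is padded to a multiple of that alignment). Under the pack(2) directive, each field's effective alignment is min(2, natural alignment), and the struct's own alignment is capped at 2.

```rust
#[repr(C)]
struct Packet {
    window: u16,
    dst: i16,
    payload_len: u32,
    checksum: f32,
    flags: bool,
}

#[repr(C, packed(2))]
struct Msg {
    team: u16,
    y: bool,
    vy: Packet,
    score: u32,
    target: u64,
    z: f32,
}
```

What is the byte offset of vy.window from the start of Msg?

Packet: @0: window [2B, align 2] → 2; @2: dst [2B, align 2] → 4; @4: payload_len [4B, align 4] → 8; @8: checksum [4B, align 4] → 12; @12: flags [1B, align 1] → 13; +3 tail pad (align 4); size 16, align 4
@0: team [2B, align 2] → 2
@2: y [1B, align 1] → 3
+1 pad (align 2)
@4: vy [16B, align 2] → 20
within Packet: window at 0
4 + 0 = 4

4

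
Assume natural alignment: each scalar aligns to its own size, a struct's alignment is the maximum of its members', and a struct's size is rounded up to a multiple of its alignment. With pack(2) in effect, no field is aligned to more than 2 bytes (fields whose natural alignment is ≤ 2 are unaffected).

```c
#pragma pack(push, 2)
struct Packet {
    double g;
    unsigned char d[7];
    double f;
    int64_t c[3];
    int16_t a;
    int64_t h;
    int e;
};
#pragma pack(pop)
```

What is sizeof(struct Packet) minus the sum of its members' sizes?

@0: g [8B, align 2] → 8
@8: d [7B, align 1] → 15
+1 pad (align 2)
@16: f [8B, align 2] → 24
@24: c [24B, align 2] → 48
@48: a [2B, align 2] → 50
@50: h [8B, align 2] → 58
@58: e [4B, align 2] → 62
size 62, align 2
data bytes 61, size 62 → padding 1

1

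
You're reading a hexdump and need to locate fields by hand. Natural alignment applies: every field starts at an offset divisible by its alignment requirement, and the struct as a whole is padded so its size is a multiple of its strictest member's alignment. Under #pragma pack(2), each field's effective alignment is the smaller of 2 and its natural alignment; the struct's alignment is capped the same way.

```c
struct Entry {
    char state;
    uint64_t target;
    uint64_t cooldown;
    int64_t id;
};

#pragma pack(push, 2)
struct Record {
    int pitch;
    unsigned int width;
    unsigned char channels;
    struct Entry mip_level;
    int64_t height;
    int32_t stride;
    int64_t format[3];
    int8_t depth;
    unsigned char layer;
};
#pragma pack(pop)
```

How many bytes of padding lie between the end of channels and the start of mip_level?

1

Entry: state at 0 (size 1, align 1) → ends 1; pad 7 to align 8 for target; target at 8 (size 8, align 8) → ends 16; cooldown at 16 (size 8, align 8) → ends 24; id at 24 (size 8, align 8) → ends 32; total 32 bytes, alignment 8
pitch at 0 (size 4, align 2) → ends 4
width at 4 (size 4, align 2) → ends 8
channels at 8 (size 1, align 1) → ends 9
pad 1 to align 2 for mip_level
mip_level at 10 (size 32, align 2) → ends 42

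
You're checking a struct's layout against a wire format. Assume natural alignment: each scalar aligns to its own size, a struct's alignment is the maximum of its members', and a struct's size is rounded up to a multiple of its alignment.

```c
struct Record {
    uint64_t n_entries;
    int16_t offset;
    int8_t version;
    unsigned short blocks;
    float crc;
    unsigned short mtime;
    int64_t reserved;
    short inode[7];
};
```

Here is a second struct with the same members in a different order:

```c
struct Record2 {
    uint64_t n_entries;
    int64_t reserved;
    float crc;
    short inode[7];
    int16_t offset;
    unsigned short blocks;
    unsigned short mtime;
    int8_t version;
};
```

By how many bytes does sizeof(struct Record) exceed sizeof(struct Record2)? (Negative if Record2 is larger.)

n_entries at 0 (size 8, align 8) → ends 8
offset at 8 (size 2, align 2) → ends 10
version at 10 (size 1, align 1) → ends 11
pad 1 to align 2 for blocks
blocks at 12 (size 2, align 2) → ends 14
pad 2 to align 4 for crc
crc at 16 (size 4, align 4) → ends 20
mtime at 20 (size 2, align 2) → ends 22
pad 2 to align 8 for reserved
reserved at 24 (size 8, align 8) → ends 32
inode at 32 (size 14, align 2) → ends 46
tail pad 2 to reach multiple of 8
total 48 bytes, alignment 8
— Record2 —
n_entries at 0 (size 8, align 8) → ends 8
reserved at 8 (size 8, align 8) → ends 16
crc at 16 (size 4, align 4) → ends 20
inode at 20 (size 14, align 2) → ends 34
offset at 34 (size 2, align 2) → ends 36
blocks at 36 (size 2, align 2) → ends 38
mtime at 38 (size 2, align 2) → ends 40
version at 40 (size 1, align 1) → ends 41
tail pad 7 to reach multiple of 8
total 48 bytes, alignment 8
48 − 48 = 0

0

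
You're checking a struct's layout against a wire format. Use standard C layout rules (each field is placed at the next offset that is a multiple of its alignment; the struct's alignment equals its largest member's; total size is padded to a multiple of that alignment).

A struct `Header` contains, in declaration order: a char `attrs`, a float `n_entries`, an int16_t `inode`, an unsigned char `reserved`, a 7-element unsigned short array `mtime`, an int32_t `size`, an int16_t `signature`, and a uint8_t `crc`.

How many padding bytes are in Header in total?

attrs at 0 (size 1, align 1) → ends 1
pad 3 to align 4 for n_entries
n_entries at 4 (size 4, align 4) → ends 8
inode at 8 (size 2, align 2) → ends 10
reserved at 10 (size 1, align 1) → ends 11
pad 1 to align 2 for mtime
mtime at 12 (size 14, align 2) → ends 26
pad 2 to align 4 for size
size at 28 (size 4, align 4) → ends 32
signature at 32 (size 2, align 2) → ends 34
crc at 34 (size 1, align 1) → ends 35
tail pad 1 to reach multiple of 4
total 36 bytes, alignment 4
data bytes 29, size 36 → padding 7

7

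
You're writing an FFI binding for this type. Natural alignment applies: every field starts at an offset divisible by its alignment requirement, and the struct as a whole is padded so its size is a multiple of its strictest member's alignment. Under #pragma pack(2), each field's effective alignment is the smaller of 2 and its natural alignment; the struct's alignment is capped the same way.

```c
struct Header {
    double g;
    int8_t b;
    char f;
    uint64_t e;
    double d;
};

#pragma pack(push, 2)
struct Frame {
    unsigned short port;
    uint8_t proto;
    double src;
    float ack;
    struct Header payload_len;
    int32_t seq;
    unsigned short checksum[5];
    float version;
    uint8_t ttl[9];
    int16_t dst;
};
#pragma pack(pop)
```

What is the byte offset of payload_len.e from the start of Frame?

32

Header: @0: g [8B, align 8] → 8; @8: b [1B, align 1] → 9; @9: f [1B, align 1] → 10; +6 pad (align 8); @16: e [8B, align 8] → 24; @24: d [8B, align 8] → 32; size 32, align 8
@0: port [2B, align 2] → 2
@2: proto [1B, align 1] → 3
+1 pad (align 2)
@4: src [8B, align 2] → 12
@12: ack [4B, align 2] → 16
@16: payload_len [32B, align 2] → 48
within Header: e at 16
16 + 16 = 32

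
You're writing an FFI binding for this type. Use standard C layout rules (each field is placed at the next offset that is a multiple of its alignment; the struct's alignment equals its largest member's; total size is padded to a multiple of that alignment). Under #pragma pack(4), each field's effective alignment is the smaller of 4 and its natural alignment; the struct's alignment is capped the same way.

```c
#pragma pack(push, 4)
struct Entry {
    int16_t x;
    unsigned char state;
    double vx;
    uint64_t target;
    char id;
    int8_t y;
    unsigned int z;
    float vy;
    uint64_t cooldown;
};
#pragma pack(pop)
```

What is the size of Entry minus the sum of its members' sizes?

3

x at 0 (size 2, align 2) → ends 2
state at 2 (size 1, align 1) → ends 3
pad 1 to align 4 for vx
vx at 4 (size 8, align 4) → ends 12
target at 12 (size 8, align 4) → ends 20
id at 20 (size 1, align 1) → ends 21
y at 21 (size 1, align 1) → ends 22
pad 2 to align 4 for z
z at 24 (size 4, align 4) → ends 28
vy at 28 (size 4, align 4) → ends 32
cooldown at 32 (size 8, align 4) → ends 40
total 40 bytes, alignment 4
data bytes 37, size 40 → padding 3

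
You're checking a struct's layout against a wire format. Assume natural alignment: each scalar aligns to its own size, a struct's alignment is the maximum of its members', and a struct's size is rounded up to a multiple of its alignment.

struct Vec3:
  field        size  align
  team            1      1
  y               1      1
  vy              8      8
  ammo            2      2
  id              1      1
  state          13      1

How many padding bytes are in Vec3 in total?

0..1  team  (1B, 1-aligned)
1..2  y  (1B, 1-aligned)
2..8  -- padding (6B)
8..16  vy  (8B, 8-aligned)
16..18  ammo  (2B, 2-aligned)
18..19  id  (1B, 1-aligned)
19..32  state  (13B, 1-aligned)
sizeof = 32, alignof = 8
data bytes 26, size 32 → padding 6

6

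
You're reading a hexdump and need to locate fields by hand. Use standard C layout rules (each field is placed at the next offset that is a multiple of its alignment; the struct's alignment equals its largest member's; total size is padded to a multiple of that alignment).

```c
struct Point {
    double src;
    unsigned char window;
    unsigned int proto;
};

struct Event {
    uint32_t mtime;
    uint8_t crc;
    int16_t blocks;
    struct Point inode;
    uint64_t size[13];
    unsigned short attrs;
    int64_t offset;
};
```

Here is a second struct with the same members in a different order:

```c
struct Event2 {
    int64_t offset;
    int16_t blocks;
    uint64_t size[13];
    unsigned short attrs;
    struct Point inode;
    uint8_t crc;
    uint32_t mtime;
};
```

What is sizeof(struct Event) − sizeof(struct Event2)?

-8

Point: @0: src [8B, align 8] → 8; @8: window [1B, align 1] → 9; +3 pad (align 4); @12: proto [4B, align 4] → 16; size 16, align 8
@0: mtime [4B, align 4] → 4
@4: crc [1B, align 1] → 5
+1 pad (align 2)
@6: blocks [2B, align 2] → 8
@8: inode [16B, align 8] → 24
@24: size [104B, align 8] → 128
@128: attrs [2B, align 2] → 130
+6 pad (align 8)
@136: offset [8B, align 8] → 144
size 144, align 8
— Event2 —
@0: offset [8B, align 8] → 8
@8: blocks [2B, align 2] → 10
+6 pad (align 8)
@16: size [104B, align 8] → 120
@120: attrs [2B, align 2] → 122
+6 pad (align 8)
@128: inode [16B, align 8] → 144
@144: crc [1B, align 1] → 145
+3 pad (align 4)
@148: mtime [4B, align 4] → 152
size 152, align 8
144 − 152 = -8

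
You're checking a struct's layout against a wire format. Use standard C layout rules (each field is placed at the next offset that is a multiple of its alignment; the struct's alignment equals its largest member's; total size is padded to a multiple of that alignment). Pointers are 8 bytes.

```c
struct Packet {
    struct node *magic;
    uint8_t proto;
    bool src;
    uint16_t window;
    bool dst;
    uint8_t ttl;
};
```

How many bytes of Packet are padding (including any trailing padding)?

2

magic at 0 (size 8, align 8) → ends 8
proto at 8 (size 1, align 1) → ends 9
src at 9 (size 1, align 1) → ends 10
window at 10 (size 2, align 2) → ends 12
dst at 12 (size 1, align 1) → ends 13
ttl at 13 (size 1, align 1) → ends 14
tail pad 2 to reach multiple of 8
total 16 bytes, alignment 8
data bytes 14, size 16 → padding 2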